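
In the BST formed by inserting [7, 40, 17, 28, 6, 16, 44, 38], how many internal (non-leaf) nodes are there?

Tree built from: [7, 40, 17, 28, 6, 16, 44, 38]
Tree (level-order array): [7, 6, 40, None, None, 17, 44, 16, 28, None, None, None, None, None, 38]
Rule: An internal node has at least one child.
Per-node child counts:
  node 7: 2 child(ren)
  node 6: 0 child(ren)
  node 40: 2 child(ren)
  node 17: 2 child(ren)
  node 16: 0 child(ren)
  node 28: 1 child(ren)
  node 38: 0 child(ren)
  node 44: 0 child(ren)
Matching nodes: [7, 40, 17, 28]
Count of internal (non-leaf) nodes: 4


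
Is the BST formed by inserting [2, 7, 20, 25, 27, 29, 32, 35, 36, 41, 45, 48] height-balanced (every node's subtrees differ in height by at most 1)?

Tree (level-order array): [2, None, 7, None, 20, None, 25, None, 27, None, 29, None, 32, None, 35, None, 36, None, 41, None, 45, None, 48]
Definition: a tree is height-balanced if, at every node, |h(left) - h(right)| <= 1 (empty subtree has height -1).
Bottom-up per-node check:
  node 48: h_left=-1, h_right=-1, diff=0 [OK], height=0
  node 45: h_left=-1, h_right=0, diff=1 [OK], height=1
  node 41: h_left=-1, h_right=1, diff=2 [FAIL (|-1-1|=2 > 1)], height=2
  node 36: h_left=-1, h_right=2, diff=3 [FAIL (|-1-2|=3 > 1)], height=3
  node 35: h_left=-1, h_right=3, diff=4 [FAIL (|-1-3|=4 > 1)], height=4
  node 32: h_left=-1, h_right=4, diff=5 [FAIL (|-1-4|=5 > 1)], height=5
  node 29: h_left=-1, h_right=5, diff=6 [FAIL (|-1-5|=6 > 1)], height=6
  node 27: h_left=-1, h_right=6, diff=7 [FAIL (|-1-6|=7 > 1)], height=7
  node 25: h_left=-1, h_right=7, diff=8 [FAIL (|-1-7|=8 > 1)], height=8
  node 20: h_left=-1, h_right=8, diff=9 [FAIL (|-1-8|=9 > 1)], height=9
  node 7: h_left=-1, h_right=9, diff=10 [FAIL (|-1-9|=10 > 1)], height=10
  node 2: h_left=-1, h_right=10, diff=11 [FAIL (|-1-10|=11 > 1)], height=11
Node 41 violates the condition: |-1 - 1| = 2 > 1.
Result: Not balanced


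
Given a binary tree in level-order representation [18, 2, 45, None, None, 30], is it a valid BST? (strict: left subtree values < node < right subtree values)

Level-order array: [18, 2, 45, None, None, 30]
Validate using subtree bounds (lo, hi): at each node, require lo < value < hi,
then recurse left with hi=value and right with lo=value.
Preorder trace (stopping at first violation):
  at node 18 with bounds (-inf, +inf): OK
  at node 2 with bounds (-inf, 18): OK
  at node 45 with bounds (18, +inf): OK
  at node 30 with bounds (18, 45): OK
No violation found at any node.
Result: Valid BST


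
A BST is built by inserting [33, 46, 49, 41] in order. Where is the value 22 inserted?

Starting tree (level order): [33, None, 46, 41, 49]
Insertion path: 33
Result: insert 22 as left child of 33
Final tree (level order): [33, 22, 46, None, None, 41, 49]


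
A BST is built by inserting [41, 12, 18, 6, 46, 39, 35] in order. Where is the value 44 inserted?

Starting tree (level order): [41, 12, 46, 6, 18, None, None, None, None, None, 39, 35]
Insertion path: 41 -> 46
Result: insert 44 as left child of 46
Final tree (level order): [41, 12, 46, 6, 18, 44, None, None, None, None, 39, None, None, 35]


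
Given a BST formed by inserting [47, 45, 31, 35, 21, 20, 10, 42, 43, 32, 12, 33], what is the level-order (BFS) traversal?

Tree insertion order: [47, 45, 31, 35, 21, 20, 10, 42, 43, 32, 12, 33]
Tree (level-order array): [47, 45, None, 31, None, 21, 35, 20, None, 32, 42, 10, None, None, 33, None, 43, None, 12]
BFS from the root, enqueuing left then right child of each popped node:
  queue [47] -> pop 47, enqueue [45], visited so far: [47]
  queue [45] -> pop 45, enqueue [31], visited so far: [47, 45]
  queue [31] -> pop 31, enqueue [21, 35], visited so far: [47, 45, 31]
  queue [21, 35] -> pop 21, enqueue [20], visited so far: [47, 45, 31, 21]
  queue [35, 20] -> pop 35, enqueue [32, 42], visited so far: [47, 45, 31, 21, 35]
  queue [20, 32, 42] -> pop 20, enqueue [10], visited so far: [47, 45, 31, 21, 35, 20]
  queue [32, 42, 10] -> pop 32, enqueue [33], visited so far: [47, 45, 31, 21, 35, 20, 32]
  queue [42, 10, 33] -> pop 42, enqueue [43], visited so far: [47, 45, 31, 21, 35, 20, 32, 42]
  queue [10, 33, 43] -> pop 10, enqueue [12], visited so far: [47, 45, 31, 21, 35, 20, 32, 42, 10]
  queue [33, 43, 12] -> pop 33, enqueue [none], visited so far: [47, 45, 31, 21, 35, 20, 32, 42, 10, 33]
  queue [43, 12] -> pop 43, enqueue [none], visited so far: [47, 45, 31, 21, 35, 20, 32, 42, 10, 33, 43]
  queue [12] -> pop 12, enqueue [none], visited so far: [47, 45, 31, 21, 35, 20, 32, 42, 10, 33, 43, 12]
Result: [47, 45, 31, 21, 35, 20, 32, 42, 10, 33, 43, 12]


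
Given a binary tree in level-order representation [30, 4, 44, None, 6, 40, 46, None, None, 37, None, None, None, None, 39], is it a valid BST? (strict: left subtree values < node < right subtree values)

Level-order array: [30, 4, 44, None, 6, 40, 46, None, None, 37, None, None, None, None, 39]
Validate using subtree bounds (lo, hi): at each node, require lo < value < hi,
then recurse left with hi=value and right with lo=value.
Preorder trace (stopping at first violation):
  at node 30 with bounds (-inf, +inf): OK
  at node 4 with bounds (-inf, 30): OK
  at node 6 with bounds (4, 30): OK
  at node 44 with bounds (30, +inf): OK
  at node 40 with bounds (30, 44): OK
  at node 37 with bounds (30, 40): OK
  at node 39 with bounds (37, 40): OK
  at node 46 with bounds (44, +inf): OK
No violation found at any node.
Result: Valid BST


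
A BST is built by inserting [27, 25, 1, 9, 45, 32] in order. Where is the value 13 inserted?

Starting tree (level order): [27, 25, 45, 1, None, 32, None, None, 9]
Insertion path: 27 -> 25 -> 1 -> 9
Result: insert 13 as right child of 9
Final tree (level order): [27, 25, 45, 1, None, 32, None, None, 9, None, None, None, 13]


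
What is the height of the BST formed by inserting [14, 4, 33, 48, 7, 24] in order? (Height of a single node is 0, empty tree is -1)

Insertion order: [14, 4, 33, 48, 7, 24]
Tree (level-order array): [14, 4, 33, None, 7, 24, 48]
Compute height bottom-up (empty subtree = -1):
  height(7) = 1 + max(-1, -1) = 0
  height(4) = 1 + max(-1, 0) = 1
  height(24) = 1 + max(-1, -1) = 0
  height(48) = 1 + max(-1, -1) = 0
  height(33) = 1 + max(0, 0) = 1
  height(14) = 1 + max(1, 1) = 2
Height = 2


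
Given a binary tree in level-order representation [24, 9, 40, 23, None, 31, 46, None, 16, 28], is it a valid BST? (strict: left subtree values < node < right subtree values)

Level-order array: [24, 9, 40, 23, None, 31, 46, None, 16, 28]
Validate using subtree bounds (lo, hi): at each node, require lo < value < hi,
then recurse left with hi=value and right with lo=value.
Preorder trace (stopping at first violation):
  at node 24 with bounds (-inf, +inf): OK
  at node 9 with bounds (-inf, 24): OK
  at node 23 with bounds (-inf, 9): VIOLATION
Node 23 violates its bound: not (-inf < 23 < 9).
Result: Not a valid BST


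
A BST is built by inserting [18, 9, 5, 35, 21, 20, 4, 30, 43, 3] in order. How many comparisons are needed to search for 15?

Search path for 15: 18 -> 9
Found: False
Comparisons: 2


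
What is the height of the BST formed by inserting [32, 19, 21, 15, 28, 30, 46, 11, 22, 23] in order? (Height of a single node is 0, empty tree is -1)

Insertion order: [32, 19, 21, 15, 28, 30, 46, 11, 22, 23]
Tree (level-order array): [32, 19, 46, 15, 21, None, None, 11, None, None, 28, None, None, 22, 30, None, 23]
Compute height bottom-up (empty subtree = -1):
  height(11) = 1 + max(-1, -1) = 0
  height(15) = 1 + max(0, -1) = 1
  height(23) = 1 + max(-1, -1) = 0
  height(22) = 1 + max(-1, 0) = 1
  height(30) = 1 + max(-1, -1) = 0
  height(28) = 1 + max(1, 0) = 2
  height(21) = 1 + max(-1, 2) = 3
  height(19) = 1 + max(1, 3) = 4
  height(46) = 1 + max(-1, -1) = 0
  height(32) = 1 + max(4, 0) = 5
Height = 5


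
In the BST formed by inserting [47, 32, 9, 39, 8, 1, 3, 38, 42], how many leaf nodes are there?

Tree built from: [47, 32, 9, 39, 8, 1, 3, 38, 42]
Tree (level-order array): [47, 32, None, 9, 39, 8, None, 38, 42, 1, None, None, None, None, None, None, 3]
Rule: A leaf has 0 children.
Per-node child counts:
  node 47: 1 child(ren)
  node 32: 2 child(ren)
  node 9: 1 child(ren)
  node 8: 1 child(ren)
  node 1: 1 child(ren)
  node 3: 0 child(ren)
  node 39: 2 child(ren)
  node 38: 0 child(ren)
  node 42: 0 child(ren)
Matching nodes: [3, 38, 42]
Count of leaf nodes: 3


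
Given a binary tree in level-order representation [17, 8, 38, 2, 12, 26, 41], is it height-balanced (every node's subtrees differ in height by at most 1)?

Tree (level-order array): [17, 8, 38, 2, 12, 26, 41]
Definition: a tree is height-balanced if, at every node, |h(left) - h(right)| <= 1 (empty subtree has height -1).
Bottom-up per-node check:
  node 2: h_left=-1, h_right=-1, diff=0 [OK], height=0
  node 12: h_left=-1, h_right=-1, diff=0 [OK], height=0
  node 8: h_left=0, h_right=0, diff=0 [OK], height=1
  node 26: h_left=-1, h_right=-1, diff=0 [OK], height=0
  node 41: h_left=-1, h_right=-1, diff=0 [OK], height=0
  node 38: h_left=0, h_right=0, diff=0 [OK], height=1
  node 17: h_left=1, h_right=1, diff=0 [OK], height=2
All nodes satisfy the balance condition.
Result: Balanced


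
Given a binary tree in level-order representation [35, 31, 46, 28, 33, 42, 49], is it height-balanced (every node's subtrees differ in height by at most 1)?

Tree (level-order array): [35, 31, 46, 28, 33, 42, 49]
Definition: a tree is height-balanced if, at every node, |h(left) - h(right)| <= 1 (empty subtree has height -1).
Bottom-up per-node check:
  node 28: h_left=-1, h_right=-1, diff=0 [OK], height=0
  node 33: h_left=-1, h_right=-1, diff=0 [OK], height=0
  node 31: h_left=0, h_right=0, diff=0 [OK], height=1
  node 42: h_left=-1, h_right=-1, diff=0 [OK], height=0
  node 49: h_left=-1, h_right=-1, diff=0 [OK], height=0
  node 46: h_left=0, h_right=0, diff=0 [OK], height=1
  node 35: h_left=1, h_right=1, diff=0 [OK], height=2
All nodes satisfy the balance condition.
Result: Balanced


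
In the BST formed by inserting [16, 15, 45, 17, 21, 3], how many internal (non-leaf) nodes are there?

Tree built from: [16, 15, 45, 17, 21, 3]
Tree (level-order array): [16, 15, 45, 3, None, 17, None, None, None, None, 21]
Rule: An internal node has at least one child.
Per-node child counts:
  node 16: 2 child(ren)
  node 15: 1 child(ren)
  node 3: 0 child(ren)
  node 45: 1 child(ren)
  node 17: 1 child(ren)
  node 21: 0 child(ren)
Matching nodes: [16, 15, 45, 17]
Count of internal (non-leaf) nodes: 4


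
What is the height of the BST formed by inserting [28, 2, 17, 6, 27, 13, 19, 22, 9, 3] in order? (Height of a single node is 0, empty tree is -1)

Insertion order: [28, 2, 17, 6, 27, 13, 19, 22, 9, 3]
Tree (level-order array): [28, 2, None, None, 17, 6, 27, 3, 13, 19, None, None, None, 9, None, None, 22]
Compute height bottom-up (empty subtree = -1):
  height(3) = 1 + max(-1, -1) = 0
  height(9) = 1 + max(-1, -1) = 0
  height(13) = 1 + max(0, -1) = 1
  height(6) = 1 + max(0, 1) = 2
  height(22) = 1 + max(-1, -1) = 0
  height(19) = 1 + max(-1, 0) = 1
  height(27) = 1 + max(1, -1) = 2
  height(17) = 1 + max(2, 2) = 3
  height(2) = 1 + max(-1, 3) = 4
  height(28) = 1 + max(4, -1) = 5
Height = 5


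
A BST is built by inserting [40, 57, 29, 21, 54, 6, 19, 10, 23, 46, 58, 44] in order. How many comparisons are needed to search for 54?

Search path for 54: 40 -> 57 -> 54
Found: True
Comparisons: 3


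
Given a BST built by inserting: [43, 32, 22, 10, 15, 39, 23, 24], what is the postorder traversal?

Tree insertion order: [43, 32, 22, 10, 15, 39, 23, 24]
Tree (level-order array): [43, 32, None, 22, 39, 10, 23, None, None, None, 15, None, 24]
Postorder traversal: [15, 10, 24, 23, 22, 39, 32, 43]


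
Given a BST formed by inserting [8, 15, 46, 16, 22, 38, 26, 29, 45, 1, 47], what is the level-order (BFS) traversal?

Tree insertion order: [8, 15, 46, 16, 22, 38, 26, 29, 45, 1, 47]
Tree (level-order array): [8, 1, 15, None, None, None, 46, 16, 47, None, 22, None, None, None, 38, 26, 45, None, 29]
BFS from the root, enqueuing left then right child of each popped node:
  queue [8] -> pop 8, enqueue [1, 15], visited so far: [8]
  queue [1, 15] -> pop 1, enqueue [none], visited so far: [8, 1]
  queue [15] -> pop 15, enqueue [46], visited so far: [8, 1, 15]
  queue [46] -> pop 46, enqueue [16, 47], visited so far: [8, 1, 15, 46]
  queue [16, 47] -> pop 16, enqueue [22], visited so far: [8, 1, 15, 46, 16]
  queue [47, 22] -> pop 47, enqueue [none], visited so far: [8, 1, 15, 46, 16, 47]
  queue [22] -> pop 22, enqueue [38], visited so far: [8, 1, 15, 46, 16, 47, 22]
  queue [38] -> pop 38, enqueue [26, 45], visited so far: [8, 1, 15, 46, 16, 47, 22, 38]
  queue [26, 45] -> pop 26, enqueue [29], visited so far: [8, 1, 15, 46, 16, 47, 22, 38, 26]
  queue [45, 29] -> pop 45, enqueue [none], visited so far: [8, 1, 15, 46, 16, 47, 22, 38, 26, 45]
  queue [29] -> pop 29, enqueue [none], visited so far: [8, 1, 15, 46, 16, 47, 22, 38, 26, 45, 29]
Result: [8, 1, 15, 46, 16, 47, 22, 38, 26, 45, 29]


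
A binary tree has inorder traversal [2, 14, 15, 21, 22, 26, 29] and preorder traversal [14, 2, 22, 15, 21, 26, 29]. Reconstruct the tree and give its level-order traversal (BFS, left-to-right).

Inorder:  [2, 14, 15, 21, 22, 26, 29]
Preorder: [14, 2, 22, 15, 21, 26, 29]
Algorithm: preorder visits root first, so consume preorder in order;
for each root, split the current inorder slice at that value into
left-subtree inorder and right-subtree inorder, then recurse.
Recursive splits:
  root=14; inorder splits into left=[2], right=[15, 21, 22, 26, 29]
  root=2; inorder splits into left=[], right=[]
  root=22; inorder splits into left=[15, 21], right=[26, 29]
  root=15; inorder splits into left=[], right=[21]
  root=21; inorder splits into left=[], right=[]
  root=26; inorder splits into left=[], right=[29]
  root=29; inorder splits into left=[], right=[]
Reconstructed level-order: [14, 2, 22, 15, 26, 21, 29]


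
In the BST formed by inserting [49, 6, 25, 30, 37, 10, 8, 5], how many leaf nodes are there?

Tree built from: [49, 6, 25, 30, 37, 10, 8, 5]
Tree (level-order array): [49, 6, None, 5, 25, None, None, 10, 30, 8, None, None, 37]
Rule: A leaf has 0 children.
Per-node child counts:
  node 49: 1 child(ren)
  node 6: 2 child(ren)
  node 5: 0 child(ren)
  node 25: 2 child(ren)
  node 10: 1 child(ren)
  node 8: 0 child(ren)
  node 30: 1 child(ren)
  node 37: 0 child(ren)
Matching nodes: [5, 8, 37]
Count of leaf nodes: 3


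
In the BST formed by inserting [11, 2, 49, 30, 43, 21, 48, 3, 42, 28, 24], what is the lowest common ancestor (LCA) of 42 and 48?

Tree insertion order: [11, 2, 49, 30, 43, 21, 48, 3, 42, 28, 24]
Tree (level-order array): [11, 2, 49, None, 3, 30, None, None, None, 21, 43, None, 28, 42, 48, 24]
In a BST, the LCA of p=42, q=48 is the first node v on the
root-to-leaf path with p <= v <= q (go left if both < v, right if both > v).
Walk from root:
  at 11: both 42 and 48 > 11, go right
  at 49: both 42 and 48 < 49, go left
  at 30: both 42 and 48 > 30, go right
  at 43: 42 <= 43 <= 48, this is the LCA
LCA = 43


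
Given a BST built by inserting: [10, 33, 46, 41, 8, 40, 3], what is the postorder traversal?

Tree insertion order: [10, 33, 46, 41, 8, 40, 3]
Tree (level-order array): [10, 8, 33, 3, None, None, 46, None, None, 41, None, 40]
Postorder traversal: [3, 8, 40, 41, 46, 33, 10]


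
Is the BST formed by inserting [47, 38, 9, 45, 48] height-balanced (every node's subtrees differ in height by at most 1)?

Tree (level-order array): [47, 38, 48, 9, 45]
Definition: a tree is height-balanced if, at every node, |h(left) - h(right)| <= 1 (empty subtree has height -1).
Bottom-up per-node check:
  node 9: h_left=-1, h_right=-1, diff=0 [OK], height=0
  node 45: h_left=-1, h_right=-1, diff=0 [OK], height=0
  node 38: h_left=0, h_right=0, diff=0 [OK], height=1
  node 48: h_left=-1, h_right=-1, diff=0 [OK], height=0
  node 47: h_left=1, h_right=0, diff=1 [OK], height=2
All nodes satisfy the balance condition.
Result: Balanced


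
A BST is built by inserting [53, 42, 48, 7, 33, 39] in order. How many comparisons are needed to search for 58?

Search path for 58: 53
Found: False
Comparisons: 1


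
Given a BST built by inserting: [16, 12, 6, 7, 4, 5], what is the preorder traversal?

Tree insertion order: [16, 12, 6, 7, 4, 5]
Tree (level-order array): [16, 12, None, 6, None, 4, 7, None, 5]
Preorder traversal: [16, 12, 6, 4, 5, 7]


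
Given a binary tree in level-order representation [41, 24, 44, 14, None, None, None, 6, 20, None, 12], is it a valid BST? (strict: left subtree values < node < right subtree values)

Level-order array: [41, 24, 44, 14, None, None, None, 6, 20, None, 12]
Validate using subtree bounds (lo, hi): at each node, require lo < value < hi,
then recurse left with hi=value and right with lo=value.
Preorder trace (stopping at first violation):
  at node 41 with bounds (-inf, +inf): OK
  at node 24 with bounds (-inf, 41): OK
  at node 14 with bounds (-inf, 24): OK
  at node 6 with bounds (-inf, 14): OK
  at node 12 with bounds (6, 14): OK
  at node 20 with bounds (14, 24): OK
  at node 44 with bounds (41, +inf): OK
No violation found at any node.
Result: Valid BST


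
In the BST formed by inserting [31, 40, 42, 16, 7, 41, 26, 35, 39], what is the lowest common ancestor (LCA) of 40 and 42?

Tree insertion order: [31, 40, 42, 16, 7, 41, 26, 35, 39]
Tree (level-order array): [31, 16, 40, 7, 26, 35, 42, None, None, None, None, None, 39, 41]
In a BST, the LCA of p=40, q=42 is the first node v on the
root-to-leaf path with p <= v <= q (go left if both < v, right if both > v).
Walk from root:
  at 31: both 40 and 42 > 31, go right
  at 40: 40 <= 40 <= 42, this is the LCA
LCA = 40


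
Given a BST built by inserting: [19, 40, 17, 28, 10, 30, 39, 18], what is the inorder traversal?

Tree insertion order: [19, 40, 17, 28, 10, 30, 39, 18]
Tree (level-order array): [19, 17, 40, 10, 18, 28, None, None, None, None, None, None, 30, None, 39]
Inorder traversal: [10, 17, 18, 19, 28, 30, 39, 40]


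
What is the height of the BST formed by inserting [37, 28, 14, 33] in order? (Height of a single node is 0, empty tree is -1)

Insertion order: [37, 28, 14, 33]
Tree (level-order array): [37, 28, None, 14, 33]
Compute height bottom-up (empty subtree = -1):
  height(14) = 1 + max(-1, -1) = 0
  height(33) = 1 + max(-1, -1) = 0
  height(28) = 1 + max(0, 0) = 1
  height(37) = 1 + max(1, -1) = 2
Height = 2


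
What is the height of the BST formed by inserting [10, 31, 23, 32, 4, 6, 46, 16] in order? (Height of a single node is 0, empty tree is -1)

Insertion order: [10, 31, 23, 32, 4, 6, 46, 16]
Tree (level-order array): [10, 4, 31, None, 6, 23, 32, None, None, 16, None, None, 46]
Compute height bottom-up (empty subtree = -1):
  height(6) = 1 + max(-1, -1) = 0
  height(4) = 1 + max(-1, 0) = 1
  height(16) = 1 + max(-1, -1) = 0
  height(23) = 1 + max(0, -1) = 1
  height(46) = 1 + max(-1, -1) = 0
  height(32) = 1 + max(-1, 0) = 1
  height(31) = 1 + max(1, 1) = 2
  height(10) = 1 + max(1, 2) = 3
Height = 3


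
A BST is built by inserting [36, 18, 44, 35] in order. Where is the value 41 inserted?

Starting tree (level order): [36, 18, 44, None, 35]
Insertion path: 36 -> 44
Result: insert 41 as left child of 44
Final tree (level order): [36, 18, 44, None, 35, 41]


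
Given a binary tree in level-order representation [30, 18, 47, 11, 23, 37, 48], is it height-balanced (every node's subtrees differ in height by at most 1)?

Tree (level-order array): [30, 18, 47, 11, 23, 37, 48]
Definition: a tree is height-balanced if, at every node, |h(left) - h(right)| <= 1 (empty subtree has height -1).
Bottom-up per-node check:
  node 11: h_left=-1, h_right=-1, diff=0 [OK], height=0
  node 23: h_left=-1, h_right=-1, diff=0 [OK], height=0
  node 18: h_left=0, h_right=0, diff=0 [OK], height=1
  node 37: h_left=-1, h_right=-1, diff=0 [OK], height=0
  node 48: h_left=-1, h_right=-1, diff=0 [OK], height=0
  node 47: h_left=0, h_right=0, diff=0 [OK], height=1
  node 30: h_left=1, h_right=1, diff=0 [OK], height=2
All nodes satisfy the balance condition.
Result: Balanced


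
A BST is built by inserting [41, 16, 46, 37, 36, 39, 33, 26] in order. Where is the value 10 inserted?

Starting tree (level order): [41, 16, 46, None, 37, None, None, 36, 39, 33, None, None, None, 26]
Insertion path: 41 -> 16
Result: insert 10 as left child of 16
Final tree (level order): [41, 16, 46, 10, 37, None, None, None, None, 36, 39, 33, None, None, None, 26]


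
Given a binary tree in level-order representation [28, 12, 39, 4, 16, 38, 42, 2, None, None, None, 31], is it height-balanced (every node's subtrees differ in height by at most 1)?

Tree (level-order array): [28, 12, 39, 4, 16, 38, 42, 2, None, None, None, 31]
Definition: a tree is height-balanced if, at every node, |h(left) - h(right)| <= 1 (empty subtree has height -1).
Bottom-up per-node check:
  node 2: h_left=-1, h_right=-1, diff=0 [OK], height=0
  node 4: h_left=0, h_right=-1, diff=1 [OK], height=1
  node 16: h_left=-1, h_right=-1, diff=0 [OK], height=0
  node 12: h_left=1, h_right=0, diff=1 [OK], height=2
  node 31: h_left=-1, h_right=-1, diff=0 [OK], height=0
  node 38: h_left=0, h_right=-1, diff=1 [OK], height=1
  node 42: h_left=-1, h_right=-1, diff=0 [OK], height=0
  node 39: h_left=1, h_right=0, diff=1 [OK], height=2
  node 28: h_left=2, h_right=2, diff=0 [OK], height=3
All nodes satisfy the balance condition.
Result: Balanced


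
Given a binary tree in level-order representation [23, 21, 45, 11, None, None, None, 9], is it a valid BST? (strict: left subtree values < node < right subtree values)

Level-order array: [23, 21, 45, 11, None, None, None, 9]
Validate using subtree bounds (lo, hi): at each node, require lo < value < hi,
then recurse left with hi=value and right with lo=value.
Preorder trace (stopping at first violation):
  at node 23 with bounds (-inf, +inf): OK
  at node 21 with bounds (-inf, 23): OK
  at node 11 with bounds (-inf, 21): OK
  at node 9 with bounds (-inf, 11): OK
  at node 45 with bounds (23, +inf): OK
No violation found at any node.
Result: Valid BST


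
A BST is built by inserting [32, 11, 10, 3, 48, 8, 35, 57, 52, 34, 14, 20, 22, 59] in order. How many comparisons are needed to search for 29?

Search path for 29: 32 -> 11 -> 14 -> 20 -> 22
Found: False
Comparisons: 5


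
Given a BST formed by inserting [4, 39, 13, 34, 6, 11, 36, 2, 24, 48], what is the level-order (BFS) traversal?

Tree insertion order: [4, 39, 13, 34, 6, 11, 36, 2, 24, 48]
Tree (level-order array): [4, 2, 39, None, None, 13, 48, 6, 34, None, None, None, 11, 24, 36]
BFS from the root, enqueuing left then right child of each popped node:
  queue [4] -> pop 4, enqueue [2, 39], visited so far: [4]
  queue [2, 39] -> pop 2, enqueue [none], visited so far: [4, 2]
  queue [39] -> pop 39, enqueue [13, 48], visited so far: [4, 2, 39]
  queue [13, 48] -> pop 13, enqueue [6, 34], visited so far: [4, 2, 39, 13]
  queue [48, 6, 34] -> pop 48, enqueue [none], visited so far: [4, 2, 39, 13, 48]
  queue [6, 34] -> pop 6, enqueue [11], visited so far: [4, 2, 39, 13, 48, 6]
  queue [34, 11] -> pop 34, enqueue [24, 36], visited so far: [4, 2, 39, 13, 48, 6, 34]
  queue [11, 24, 36] -> pop 11, enqueue [none], visited so far: [4, 2, 39, 13, 48, 6, 34, 11]
  queue [24, 36] -> pop 24, enqueue [none], visited so far: [4, 2, 39, 13, 48, 6, 34, 11, 24]
  queue [36] -> pop 36, enqueue [none], visited so far: [4, 2, 39, 13, 48, 6, 34, 11, 24, 36]
Result: [4, 2, 39, 13, 48, 6, 34, 11, 24, 36]


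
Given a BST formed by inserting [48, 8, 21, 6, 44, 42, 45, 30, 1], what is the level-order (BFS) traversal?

Tree insertion order: [48, 8, 21, 6, 44, 42, 45, 30, 1]
Tree (level-order array): [48, 8, None, 6, 21, 1, None, None, 44, None, None, 42, 45, 30]
BFS from the root, enqueuing left then right child of each popped node:
  queue [48] -> pop 48, enqueue [8], visited so far: [48]
  queue [8] -> pop 8, enqueue [6, 21], visited so far: [48, 8]
  queue [6, 21] -> pop 6, enqueue [1], visited so far: [48, 8, 6]
  queue [21, 1] -> pop 21, enqueue [44], visited so far: [48, 8, 6, 21]
  queue [1, 44] -> pop 1, enqueue [none], visited so far: [48, 8, 6, 21, 1]
  queue [44] -> pop 44, enqueue [42, 45], visited so far: [48, 8, 6, 21, 1, 44]
  queue [42, 45] -> pop 42, enqueue [30], visited so far: [48, 8, 6, 21, 1, 44, 42]
  queue [45, 30] -> pop 45, enqueue [none], visited so far: [48, 8, 6, 21, 1, 44, 42, 45]
  queue [30] -> pop 30, enqueue [none], visited so far: [48, 8, 6, 21, 1, 44, 42, 45, 30]
Result: [48, 8, 6, 21, 1, 44, 42, 45, 30]


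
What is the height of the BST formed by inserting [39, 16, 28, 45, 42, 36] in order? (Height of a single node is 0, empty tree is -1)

Insertion order: [39, 16, 28, 45, 42, 36]
Tree (level-order array): [39, 16, 45, None, 28, 42, None, None, 36]
Compute height bottom-up (empty subtree = -1):
  height(36) = 1 + max(-1, -1) = 0
  height(28) = 1 + max(-1, 0) = 1
  height(16) = 1 + max(-1, 1) = 2
  height(42) = 1 + max(-1, -1) = 0
  height(45) = 1 + max(0, -1) = 1
  height(39) = 1 + max(2, 1) = 3
Height = 3


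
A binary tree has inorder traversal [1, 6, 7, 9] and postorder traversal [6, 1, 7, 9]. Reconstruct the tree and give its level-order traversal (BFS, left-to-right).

Inorder:   [1, 6, 7, 9]
Postorder: [6, 1, 7, 9]
Algorithm: postorder visits root last, so walk postorder right-to-left;
each value is the root of the current inorder slice — split it at that
value, recurse on the right subtree first, then the left.
Recursive splits:
  root=9; inorder splits into left=[1, 6, 7], right=[]
  root=7; inorder splits into left=[1, 6], right=[]
  root=1; inorder splits into left=[], right=[6]
  root=6; inorder splits into left=[], right=[]
Reconstructed level-order: [9, 7, 1, 6]


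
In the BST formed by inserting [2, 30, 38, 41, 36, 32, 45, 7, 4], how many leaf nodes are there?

Tree built from: [2, 30, 38, 41, 36, 32, 45, 7, 4]
Tree (level-order array): [2, None, 30, 7, 38, 4, None, 36, 41, None, None, 32, None, None, 45]
Rule: A leaf has 0 children.
Per-node child counts:
  node 2: 1 child(ren)
  node 30: 2 child(ren)
  node 7: 1 child(ren)
  node 4: 0 child(ren)
  node 38: 2 child(ren)
  node 36: 1 child(ren)
  node 32: 0 child(ren)
  node 41: 1 child(ren)
  node 45: 0 child(ren)
Matching nodes: [4, 32, 45]
Count of leaf nodes: 3


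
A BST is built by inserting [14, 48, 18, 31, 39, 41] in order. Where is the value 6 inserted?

Starting tree (level order): [14, None, 48, 18, None, None, 31, None, 39, None, 41]
Insertion path: 14
Result: insert 6 as left child of 14
Final tree (level order): [14, 6, 48, None, None, 18, None, None, 31, None, 39, None, 41]


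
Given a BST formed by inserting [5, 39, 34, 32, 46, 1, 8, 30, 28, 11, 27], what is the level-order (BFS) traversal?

Tree insertion order: [5, 39, 34, 32, 46, 1, 8, 30, 28, 11, 27]
Tree (level-order array): [5, 1, 39, None, None, 34, 46, 32, None, None, None, 8, None, None, 30, 28, None, 11, None, None, 27]
BFS from the root, enqueuing left then right child of each popped node:
  queue [5] -> pop 5, enqueue [1, 39], visited so far: [5]
  queue [1, 39] -> pop 1, enqueue [none], visited so far: [5, 1]
  queue [39] -> pop 39, enqueue [34, 46], visited so far: [5, 1, 39]
  queue [34, 46] -> pop 34, enqueue [32], visited so far: [5, 1, 39, 34]
  queue [46, 32] -> pop 46, enqueue [none], visited so far: [5, 1, 39, 34, 46]
  queue [32] -> pop 32, enqueue [8], visited so far: [5, 1, 39, 34, 46, 32]
  queue [8] -> pop 8, enqueue [30], visited so far: [5, 1, 39, 34, 46, 32, 8]
  queue [30] -> pop 30, enqueue [28], visited so far: [5, 1, 39, 34, 46, 32, 8, 30]
  queue [28] -> pop 28, enqueue [11], visited so far: [5, 1, 39, 34, 46, 32, 8, 30, 28]
  queue [11] -> pop 11, enqueue [27], visited so far: [5, 1, 39, 34, 46, 32, 8, 30, 28, 11]
  queue [27] -> pop 27, enqueue [none], visited so far: [5, 1, 39, 34, 46, 32, 8, 30, 28, 11, 27]
Result: [5, 1, 39, 34, 46, 32, 8, 30, 28, 11, 27]


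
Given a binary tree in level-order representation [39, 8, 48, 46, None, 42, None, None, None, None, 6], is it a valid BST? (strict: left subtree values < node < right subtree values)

Level-order array: [39, 8, 48, 46, None, 42, None, None, None, None, 6]
Validate using subtree bounds (lo, hi): at each node, require lo < value < hi,
then recurse left with hi=value and right with lo=value.
Preorder trace (stopping at first violation):
  at node 39 with bounds (-inf, +inf): OK
  at node 8 with bounds (-inf, 39): OK
  at node 46 with bounds (-inf, 8): VIOLATION
Node 46 violates its bound: not (-inf < 46 < 8).
Result: Not a valid BST


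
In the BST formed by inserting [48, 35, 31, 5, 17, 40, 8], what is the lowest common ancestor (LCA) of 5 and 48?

Tree insertion order: [48, 35, 31, 5, 17, 40, 8]
Tree (level-order array): [48, 35, None, 31, 40, 5, None, None, None, None, 17, 8]
In a BST, the LCA of p=5, q=48 is the first node v on the
root-to-leaf path with p <= v <= q (go left if both < v, right if both > v).
Walk from root:
  at 48: 5 <= 48 <= 48, this is the LCA
LCA = 48


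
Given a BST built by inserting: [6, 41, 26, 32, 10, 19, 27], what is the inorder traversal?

Tree insertion order: [6, 41, 26, 32, 10, 19, 27]
Tree (level-order array): [6, None, 41, 26, None, 10, 32, None, 19, 27]
Inorder traversal: [6, 10, 19, 26, 27, 32, 41]


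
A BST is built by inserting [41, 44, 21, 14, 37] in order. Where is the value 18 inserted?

Starting tree (level order): [41, 21, 44, 14, 37]
Insertion path: 41 -> 21 -> 14
Result: insert 18 as right child of 14
Final tree (level order): [41, 21, 44, 14, 37, None, None, None, 18]


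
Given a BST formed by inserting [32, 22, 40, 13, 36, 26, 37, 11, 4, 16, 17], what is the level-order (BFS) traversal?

Tree insertion order: [32, 22, 40, 13, 36, 26, 37, 11, 4, 16, 17]
Tree (level-order array): [32, 22, 40, 13, 26, 36, None, 11, 16, None, None, None, 37, 4, None, None, 17]
BFS from the root, enqueuing left then right child of each popped node:
  queue [32] -> pop 32, enqueue [22, 40], visited so far: [32]
  queue [22, 40] -> pop 22, enqueue [13, 26], visited so far: [32, 22]
  queue [40, 13, 26] -> pop 40, enqueue [36], visited so far: [32, 22, 40]
  queue [13, 26, 36] -> pop 13, enqueue [11, 16], visited so far: [32, 22, 40, 13]
  queue [26, 36, 11, 16] -> pop 26, enqueue [none], visited so far: [32, 22, 40, 13, 26]
  queue [36, 11, 16] -> pop 36, enqueue [37], visited so far: [32, 22, 40, 13, 26, 36]
  queue [11, 16, 37] -> pop 11, enqueue [4], visited so far: [32, 22, 40, 13, 26, 36, 11]
  queue [16, 37, 4] -> pop 16, enqueue [17], visited so far: [32, 22, 40, 13, 26, 36, 11, 16]
  queue [37, 4, 17] -> pop 37, enqueue [none], visited so far: [32, 22, 40, 13, 26, 36, 11, 16, 37]
  queue [4, 17] -> pop 4, enqueue [none], visited so far: [32, 22, 40, 13, 26, 36, 11, 16, 37, 4]
  queue [17] -> pop 17, enqueue [none], visited so far: [32, 22, 40, 13, 26, 36, 11, 16, 37, 4, 17]
Result: [32, 22, 40, 13, 26, 36, 11, 16, 37, 4, 17]


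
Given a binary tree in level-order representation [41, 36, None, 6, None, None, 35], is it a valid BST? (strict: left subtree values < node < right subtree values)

Level-order array: [41, 36, None, 6, None, None, 35]
Validate using subtree bounds (lo, hi): at each node, require lo < value < hi,
then recurse left with hi=value and right with lo=value.
Preorder trace (stopping at first violation):
  at node 41 with bounds (-inf, +inf): OK
  at node 36 with bounds (-inf, 41): OK
  at node 6 with bounds (-inf, 36): OK
  at node 35 with bounds (6, 36): OK
No violation found at any node.
Result: Valid BST


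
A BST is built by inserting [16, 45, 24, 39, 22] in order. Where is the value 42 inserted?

Starting tree (level order): [16, None, 45, 24, None, 22, 39]
Insertion path: 16 -> 45 -> 24 -> 39
Result: insert 42 as right child of 39
Final tree (level order): [16, None, 45, 24, None, 22, 39, None, None, None, 42]


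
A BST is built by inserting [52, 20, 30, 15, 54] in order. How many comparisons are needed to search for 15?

Search path for 15: 52 -> 20 -> 15
Found: True
Comparisons: 3


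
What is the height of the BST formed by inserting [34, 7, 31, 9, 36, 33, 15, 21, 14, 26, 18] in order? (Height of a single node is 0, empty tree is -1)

Insertion order: [34, 7, 31, 9, 36, 33, 15, 21, 14, 26, 18]
Tree (level-order array): [34, 7, 36, None, 31, None, None, 9, 33, None, 15, None, None, 14, 21, None, None, 18, 26]
Compute height bottom-up (empty subtree = -1):
  height(14) = 1 + max(-1, -1) = 0
  height(18) = 1 + max(-1, -1) = 0
  height(26) = 1 + max(-1, -1) = 0
  height(21) = 1 + max(0, 0) = 1
  height(15) = 1 + max(0, 1) = 2
  height(9) = 1 + max(-1, 2) = 3
  height(33) = 1 + max(-1, -1) = 0
  height(31) = 1 + max(3, 0) = 4
  height(7) = 1 + max(-1, 4) = 5
  height(36) = 1 + max(-1, -1) = 0
  height(34) = 1 + max(5, 0) = 6
Height = 6


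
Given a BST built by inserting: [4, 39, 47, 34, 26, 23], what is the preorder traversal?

Tree insertion order: [4, 39, 47, 34, 26, 23]
Tree (level-order array): [4, None, 39, 34, 47, 26, None, None, None, 23]
Preorder traversal: [4, 39, 34, 26, 23, 47]


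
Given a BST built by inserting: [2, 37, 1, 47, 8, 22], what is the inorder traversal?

Tree insertion order: [2, 37, 1, 47, 8, 22]
Tree (level-order array): [2, 1, 37, None, None, 8, 47, None, 22]
Inorder traversal: [1, 2, 8, 22, 37, 47]


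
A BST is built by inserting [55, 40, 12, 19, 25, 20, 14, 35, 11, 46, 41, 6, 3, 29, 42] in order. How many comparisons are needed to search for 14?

Search path for 14: 55 -> 40 -> 12 -> 19 -> 14
Found: True
Comparisons: 5


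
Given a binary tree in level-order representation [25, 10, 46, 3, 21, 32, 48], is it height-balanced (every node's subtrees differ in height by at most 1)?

Tree (level-order array): [25, 10, 46, 3, 21, 32, 48]
Definition: a tree is height-balanced if, at every node, |h(left) - h(right)| <= 1 (empty subtree has height -1).
Bottom-up per-node check:
  node 3: h_left=-1, h_right=-1, diff=0 [OK], height=0
  node 21: h_left=-1, h_right=-1, diff=0 [OK], height=0
  node 10: h_left=0, h_right=0, diff=0 [OK], height=1
  node 32: h_left=-1, h_right=-1, diff=0 [OK], height=0
  node 48: h_left=-1, h_right=-1, diff=0 [OK], height=0
  node 46: h_left=0, h_right=0, diff=0 [OK], height=1
  node 25: h_left=1, h_right=1, diff=0 [OK], height=2
All nodes satisfy the balance condition.
Result: Balanced


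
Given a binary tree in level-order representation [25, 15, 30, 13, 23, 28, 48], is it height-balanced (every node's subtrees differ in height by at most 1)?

Tree (level-order array): [25, 15, 30, 13, 23, 28, 48]
Definition: a tree is height-balanced if, at every node, |h(left) - h(right)| <= 1 (empty subtree has height -1).
Bottom-up per-node check:
  node 13: h_left=-1, h_right=-1, diff=0 [OK], height=0
  node 23: h_left=-1, h_right=-1, diff=0 [OK], height=0
  node 15: h_left=0, h_right=0, diff=0 [OK], height=1
  node 28: h_left=-1, h_right=-1, diff=0 [OK], height=0
  node 48: h_left=-1, h_right=-1, diff=0 [OK], height=0
  node 30: h_left=0, h_right=0, diff=0 [OK], height=1
  node 25: h_left=1, h_right=1, diff=0 [OK], height=2
All nodes satisfy the balance condition.
Result: Balanced


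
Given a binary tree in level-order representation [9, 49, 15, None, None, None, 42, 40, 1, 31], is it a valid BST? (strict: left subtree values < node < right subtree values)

Level-order array: [9, 49, 15, None, None, None, 42, 40, 1, 31]
Validate using subtree bounds (lo, hi): at each node, require lo < value < hi,
then recurse left with hi=value and right with lo=value.
Preorder trace (stopping at first violation):
  at node 9 with bounds (-inf, +inf): OK
  at node 49 with bounds (-inf, 9): VIOLATION
Node 49 violates its bound: not (-inf < 49 < 9).
Result: Not a valid BST


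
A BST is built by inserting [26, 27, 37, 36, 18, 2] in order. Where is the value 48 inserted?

Starting tree (level order): [26, 18, 27, 2, None, None, 37, None, None, 36]
Insertion path: 26 -> 27 -> 37
Result: insert 48 as right child of 37
Final tree (level order): [26, 18, 27, 2, None, None, 37, None, None, 36, 48]


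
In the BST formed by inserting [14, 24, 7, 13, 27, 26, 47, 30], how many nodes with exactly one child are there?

Tree built from: [14, 24, 7, 13, 27, 26, 47, 30]
Tree (level-order array): [14, 7, 24, None, 13, None, 27, None, None, 26, 47, None, None, 30]
Rule: These are nodes with exactly 1 non-null child.
Per-node child counts:
  node 14: 2 child(ren)
  node 7: 1 child(ren)
  node 13: 0 child(ren)
  node 24: 1 child(ren)
  node 27: 2 child(ren)
  node 26: 0 child(ren)
  node 47: 1 child(ren)
  node 30: 0 child(ren)
Matching nodes: [7, 24, 47]
Count of nodes with exactly one child: 3


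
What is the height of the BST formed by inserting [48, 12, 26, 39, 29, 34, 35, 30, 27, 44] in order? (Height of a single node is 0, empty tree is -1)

Insertion order: [48, 12, 26, 39, 29, 34, 35, 30, 27, 44]
Tree (level-order array): [48, 12, None, None, 26, None, 39, 29, 44, 27, 34, None, None, None, None, 30, 35]
Compute height bottom-up (empty subtree = -1):
  height(27) = 1 + max(-1, -1) = 0
  height(30) = 1 + max(-1, -1) = 0
  height(35) = 1 + max(-1, -1) = 0
  height(34) = 1 + max(0, 0) = 1
  height(29) = 1 + max(0, 1) = 2
  height(44) = 1 + max(-1, -1) = 0
  height(39) = 1 + max(2, 0) = 3
  height(26) = 1 + max(-1, 3) = 4
  height(12) = 1 + max(-1, 4) = 5
  height(48) = 1 + max(5, -1) = 6
Height = 6


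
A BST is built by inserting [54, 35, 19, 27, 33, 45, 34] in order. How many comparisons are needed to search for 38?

Search path for 38: 54 -> 35 -> 45
Found: False
Comparisons: 3


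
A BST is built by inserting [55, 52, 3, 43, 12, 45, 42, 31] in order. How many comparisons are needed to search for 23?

Search path for 23: 55 -> 52 -> 3 -> 43 -> 12 -> 42 -> 31
Found: False
Comparisons: 7


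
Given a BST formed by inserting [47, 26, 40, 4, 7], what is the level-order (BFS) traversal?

Tree insertion order: [47, 26, 40, 4, 7]
Tree (level-order array): [47, 26, None, 4, 40, None, 7]
BFS from the root, enqueuing left then right child of each popped node:
  queue [47] -> pop 47, enqueue [26], visited so far: [47]
  queue [26] -> pop 26, enqueue [4, 40], visited so far: [47, 26]
  queue [4, 40] -> pop 4, enqueue [7], visited so far: [47, 26, 4]
  queue [40, 7] -> pop 40, enqueue [none], visited so far: [47, 26, 4, 40]
  queue [7] -> pop 7, enqueue [none], visited so far: [47, 26, 4, 40, 7]
Result: [47, 26, 4, 40, 7]


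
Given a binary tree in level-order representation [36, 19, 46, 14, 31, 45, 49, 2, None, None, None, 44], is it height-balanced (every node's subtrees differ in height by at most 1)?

Tree (level-order array): [36, 19, 46, 14, 31, 45, 49, 2, None, None, None, 44]
Definition: a tree is height-balanced if, at every node, |h(left) - h(right)| <= 1 (empty subtree has height -1).
Bottom-up per-node check:
  node 2: h_left=-1, h_right=-1, diff=0 [OK], height=0
  node 14: h_left=0, h_right=-1, diff=1 [OK], height=1
  node 31: h_left=-1, h_right=-1, diff=0 [OK], height=0
  node 19: h_left=1, h_right=0, diff=1 [OK], height=2
  node 44: h_left=-1, h_right=-1, diff=0 [OK], height=0
  node 45: h_left=0, h_right=-1, diff=1 [OK], height=1
  node 49: h_left=-1, h_right=-1, diff=0 [OK], height=0
  node 46: h_left=1, h_right=0, diff=1 [OK], height=2
  node 36: h_left=2, h_right=2, diff=0 [OK], height=3
All nodes satisfy the balance condition.
Result: Balanced


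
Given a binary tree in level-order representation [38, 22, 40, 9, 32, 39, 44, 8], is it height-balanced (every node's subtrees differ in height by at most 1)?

Tree (level-order array): [38, 22, 40, 9, 32, 39, 44, 8]
Definition: a tree is height-balanced if, at every node, |h(left) - h(right)| <= 1 (empty subtree has height -1).
Bottom-up per-node check:
  node 8: h_left=-1, h_right=-1, diff=0 [OK], height=0
  node 9: h_left=0, h_right=-1, diff=1 [OK], height=1
  node 32: h_left=-1, h_right=-1, diff=0 [OK], height=0
  node 22: h_left=1, h_right=0, diff=1 [OK], height=2
  node 39: h_left=-1, h_right=-1, diff=0 [OK], height=0
  node 44: h_left=-1, h_right=-1, diff=0 [OK], height=0
  node 40: h_left=0, h_right=0, diff=0 [OK], height=1
  node 38: h_left=2, h_right=1, diff=1 [OK], height=3
All nodes satisfy the balance condition.
Result: Balanced
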